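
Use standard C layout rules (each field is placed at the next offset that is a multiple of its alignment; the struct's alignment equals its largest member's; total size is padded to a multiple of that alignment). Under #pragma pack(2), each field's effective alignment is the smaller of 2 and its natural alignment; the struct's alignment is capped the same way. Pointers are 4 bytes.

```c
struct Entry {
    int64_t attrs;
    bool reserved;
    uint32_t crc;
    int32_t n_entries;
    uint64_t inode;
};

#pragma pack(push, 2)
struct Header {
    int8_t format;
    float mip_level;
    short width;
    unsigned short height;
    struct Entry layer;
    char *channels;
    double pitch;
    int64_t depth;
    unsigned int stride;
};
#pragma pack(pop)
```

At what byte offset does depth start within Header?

Entry: attrs at 0 (size 8, align 8) → ends 8; reserved at 8 (size 1, align 1) → ends 9; pad 3 to align 4 for crc; crc at 12 (size 4, align 4) → ends 16; n_entries at 16 (size 4, align 4) → ends 20; pad 4 to align 8 for inode; inode at 24 (size 8, align 8) → ends 32; total 32 bytes, alignment 8
format at 0 (size 1, align 1) → ends 1
pad 1 to align 2 for mip_level
mip_level at 2 (size 4, align 2) → ends 6
width at 6 (size 2, align 2) → ends 8
height at 8 (size 2, align 2) → ends 10
layer at 10 (size 32, align 2) → ends 42
channels at 42 (size 4, align 2) → ends 46
pitch at 46 (size 8, align 2) → ends 54
depth at 54 (size 8, align 2) → ends 62

54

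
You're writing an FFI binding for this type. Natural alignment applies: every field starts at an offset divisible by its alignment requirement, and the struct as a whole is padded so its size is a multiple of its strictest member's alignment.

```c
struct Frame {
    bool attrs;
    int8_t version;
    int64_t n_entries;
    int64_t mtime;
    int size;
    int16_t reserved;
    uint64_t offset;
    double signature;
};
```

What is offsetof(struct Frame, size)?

0..1  attrs  (1B, 1-aligned)
1..2  version  (1B, 1-aligned)
2..8  -- padding (6B)
8..16  n_entries  (8B, 8-aligned)
16..24  mtime  (8B, 8-aligned)
24..28  size  (4B, 4-aligned)

24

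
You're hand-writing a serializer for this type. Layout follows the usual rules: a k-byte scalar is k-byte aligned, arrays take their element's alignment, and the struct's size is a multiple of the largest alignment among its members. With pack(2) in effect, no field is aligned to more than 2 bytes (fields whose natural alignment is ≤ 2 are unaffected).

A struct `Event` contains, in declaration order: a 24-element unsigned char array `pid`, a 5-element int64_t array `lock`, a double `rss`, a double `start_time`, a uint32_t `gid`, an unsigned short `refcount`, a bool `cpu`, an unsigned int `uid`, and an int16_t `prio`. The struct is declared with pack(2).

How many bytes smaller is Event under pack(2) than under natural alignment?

2

natural layout:
  pid at 0 (size 24, align 1) → ends 24
  lock at 24 (size 40, align 8) → ends 64
  rss at 64 (size 8, align 8) → ends 72
  start_time at 72 (size 8, align 8) → ends 80
  gid at 80 (size 4, align 4) → ends 84
  refcount at 84 (size 2, align 2) → ends 86
  cpu at 86 (size 1, align 1) → ends 87
  pad 1 to align 4 for uid
  uid at 88 (size 4, align 4) → ends 92
  prio at 92 (size 2, align 2) → ends 94
  tail pad 2 to reach multiple of 8
  total 96 bytes, alignment 8
packed(2) layout:
  pid at 0 (size 24, align 1) → ends 24
  lock at 24 (size 40, align 2) → ends 64
  rss at 64 (size 8, align 2) → ends 72
  start_time at 72 (size 8, align 2) → ends 80
  gid at 80 (size 4, align 2) → ends 84
  refcount at 84 (size 2, align 2) → ends 86
  cpu at 86 (size 1, align 1) → ends 87
  pad 1 to align 2 for uid
  uid at 88 (size 4, align 2) → ends 92
  prio at 92 (size 2, align 2) → ends 94
  total 94 bytes, alignment 2
96 − 94 = 2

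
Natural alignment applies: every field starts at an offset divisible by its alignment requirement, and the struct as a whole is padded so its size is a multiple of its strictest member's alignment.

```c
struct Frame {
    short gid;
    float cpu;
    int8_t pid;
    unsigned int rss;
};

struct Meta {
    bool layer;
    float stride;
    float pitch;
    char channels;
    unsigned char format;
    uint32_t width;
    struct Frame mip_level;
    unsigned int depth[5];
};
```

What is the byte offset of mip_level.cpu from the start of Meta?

Frame: 0..2  gid  (2B, 2-aligned); 2..4  -- padding (2B); 4..8  cpu  (4B, 4-aligned); 8..9  pid  (1B, 1-aligned); 9..12  -- padding (3B); 12..16  rss  (4B, 4-aligned); sizeof = 16, alignof = 4
0..1  layer  (1B, 1-aligned)
1..4  -- padding (3B)
4..8  stride  (4B, 4-aligned)
8..12  pitch  (4B, 4-aligned)
12..13  channels  (1B, 1-aligned)
13..14  format  (1B, 1-aligned)
14..16  -- padding (2B)
16..20  width  (4B, 4-aligned)
20..36  mip_level  (16B, 4-aligned)
within Frame: cpu at 4
20 + 4 = 24

24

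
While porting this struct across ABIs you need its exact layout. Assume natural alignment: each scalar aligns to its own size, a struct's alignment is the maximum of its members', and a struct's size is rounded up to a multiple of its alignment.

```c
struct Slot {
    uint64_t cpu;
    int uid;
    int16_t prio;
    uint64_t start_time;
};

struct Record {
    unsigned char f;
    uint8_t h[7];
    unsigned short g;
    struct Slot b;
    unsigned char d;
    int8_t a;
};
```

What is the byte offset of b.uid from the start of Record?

24

Slot: cpu at 0 (size 8, align 8) → ends 8; uid at 8 (size 4, align 4) → ends 12; prio at 12 (size 2, align 2) → ends 14; pad 2 to align 8 for start_time; start_time at 16 (size 8, align 8) → ends 24; total 24 bytes, alignment 8
f at 0 (size 1, align 1) → ends 1
h at 1 (size 7, align 1) → ends 8
g at 8 (size 2, align 2) → ends 10
pad 6 to align 8 for b
b at 16 (size 24, align 8) → ends 40
within Slot: uid at 8
16 + 8 = 24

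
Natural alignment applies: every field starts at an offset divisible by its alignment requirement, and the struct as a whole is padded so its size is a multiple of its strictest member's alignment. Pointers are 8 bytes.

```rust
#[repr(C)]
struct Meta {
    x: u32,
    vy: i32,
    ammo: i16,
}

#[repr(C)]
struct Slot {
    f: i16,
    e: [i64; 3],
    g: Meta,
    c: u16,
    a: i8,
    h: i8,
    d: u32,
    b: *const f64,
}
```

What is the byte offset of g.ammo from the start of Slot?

Meta: x at 0 (size 4, align 4) → ends 4; vy at 4 (size 4, align 4) → ends 8; ammo at 8 (size 2, align 2) → ends 10; tail pad 2 to reach multiple of 4; total 12 bytes, alignment 4
f at 0 (size 2, align 2) → ends 2
pad 6 to align 8 for e
e at 8 (size 24, align 8) → ends 32
g at 32 (size 12, align 4) → ends 44
within Meta: ammo at 8
32 + 8 = 40

40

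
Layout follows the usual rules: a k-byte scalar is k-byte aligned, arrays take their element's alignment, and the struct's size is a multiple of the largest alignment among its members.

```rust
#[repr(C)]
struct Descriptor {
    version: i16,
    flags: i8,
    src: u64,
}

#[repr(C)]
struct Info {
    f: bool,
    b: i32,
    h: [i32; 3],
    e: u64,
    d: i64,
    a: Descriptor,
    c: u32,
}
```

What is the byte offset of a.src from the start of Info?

48

Descriptor: version at 0 (size 2, align 2) → ends 2; flags at 2 (size 1, align 1) → ends 3; pad 5 to align 8 for src; src at 8 (size 8, align 8) → ends 16; total 16 bytes, alignment 8
f at 0 (size 1, align 1) → ends 1
pad 3 to align 4 for b
b at 4 (size 4, align 4) → ends 8
h at 8 (size 12, align 4) → ends 20
pad 4 to align 8 for e
e at 24 (size 8, align 8) → ends 32
d at 32 (size 8, align 8) → ends 40
a at 40 (size 16, align 8) → ends 56
within Descriptor: src at 8
40 + 8 = 48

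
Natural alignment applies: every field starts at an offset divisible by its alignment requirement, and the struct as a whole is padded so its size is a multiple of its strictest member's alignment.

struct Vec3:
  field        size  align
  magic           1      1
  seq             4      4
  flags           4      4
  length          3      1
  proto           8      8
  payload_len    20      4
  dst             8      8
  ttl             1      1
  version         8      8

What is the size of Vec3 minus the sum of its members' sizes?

@0: magic [1B, align 1] → 1
+3 pad (align 4)
@4: seq [4B, align 4] → 8
@8: flags [4B, align 4] → 12
@12: length [3B, align 1] → 15
+1 pad (align 8)
@16: proto [8B, align 8] → 24
@24: payload_len [20B, align 4] → 44
+4 pad (align 8)
@48: dst [8B, align 8] → 56
@56: ttl [1B, align 1] → 57
+7 pad (align 8)
@64: version [8B, align 8] → 72
size 72, align 8
data bytes 57, size 72 → padding 15

15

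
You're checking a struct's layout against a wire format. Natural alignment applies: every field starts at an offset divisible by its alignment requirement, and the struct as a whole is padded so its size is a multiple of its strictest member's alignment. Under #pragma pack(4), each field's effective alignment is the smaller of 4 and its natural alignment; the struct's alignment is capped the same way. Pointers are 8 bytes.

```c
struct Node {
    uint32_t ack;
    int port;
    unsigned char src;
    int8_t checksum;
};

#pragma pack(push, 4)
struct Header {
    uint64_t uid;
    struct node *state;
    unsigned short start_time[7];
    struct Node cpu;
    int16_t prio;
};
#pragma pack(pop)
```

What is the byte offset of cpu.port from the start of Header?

36

Node: ack at 0 (size 4, align 4) → ends 4; port at 4 (size 4, align 4) → ends 8; src at 8 (size 1, align 1) → ends 9; checksum at 9 (size 1, align 1) → ends 10; tail pad 2 to reach multiple of 4; total 12 bytes, alignment 4
uid at 0 (size 8, align 4) → ends 8
state at 8 (size 8, align 4) → ends 16
start_time at 16 (size 14, align 2) → ends 30
pad 2 to align 4 for cpu
cpu at 32 (size 12, align 4) → ends 44
within Node: port at 4
32 + 4 = 36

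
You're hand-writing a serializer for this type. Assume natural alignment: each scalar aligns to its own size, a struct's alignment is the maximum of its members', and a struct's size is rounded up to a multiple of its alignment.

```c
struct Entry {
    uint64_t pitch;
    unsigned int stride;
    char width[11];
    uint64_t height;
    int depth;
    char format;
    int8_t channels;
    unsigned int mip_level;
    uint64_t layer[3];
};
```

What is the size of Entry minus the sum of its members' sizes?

@0: pitch [8B, align 8] → 8
@8: stride [4B, align 4] → 12
@12: width [11B, align 1] → 23
+1 pad (align 8)
@24: height [8B, align 8] → 32
@32: depth [4B, align 4] → 36
@36: format [1B, align 1] → 37
@37: channels [1B, align 1] → 38
+2 pad (align 4)
@40: mip_level [4B, align 4] → 44
+4 pad (align 8)
@48: layer [24B, align 8] → 72
size 72, align 8
data bytes 65, size 72 → padding 7

7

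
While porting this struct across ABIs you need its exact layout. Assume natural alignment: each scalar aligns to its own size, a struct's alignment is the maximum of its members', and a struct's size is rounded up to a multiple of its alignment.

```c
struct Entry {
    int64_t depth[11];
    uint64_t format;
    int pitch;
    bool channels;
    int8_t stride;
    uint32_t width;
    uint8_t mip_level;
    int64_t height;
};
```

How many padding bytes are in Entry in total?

depth at 0 (size 88, align 8) → ends 88
format at 88 (size 8, align 8) → ends 96
pitch at 96 (size 4, align 4) → ends 100
channels at 100 (size 1, align 1) → ends 101
stride at 101 (size 1, align 1) → ends 102
pad 2 to align 4 for width
width at 104 (size 4, align 4) → ends 108
mip_level at 108 (size 1, align 1) → ends 109
pad 3 to align 8 for height
height at 112 (size 8, align 8) → ends 120
total 120 bytes, alignment 8
data bytes 115, size 120 → padding 5

5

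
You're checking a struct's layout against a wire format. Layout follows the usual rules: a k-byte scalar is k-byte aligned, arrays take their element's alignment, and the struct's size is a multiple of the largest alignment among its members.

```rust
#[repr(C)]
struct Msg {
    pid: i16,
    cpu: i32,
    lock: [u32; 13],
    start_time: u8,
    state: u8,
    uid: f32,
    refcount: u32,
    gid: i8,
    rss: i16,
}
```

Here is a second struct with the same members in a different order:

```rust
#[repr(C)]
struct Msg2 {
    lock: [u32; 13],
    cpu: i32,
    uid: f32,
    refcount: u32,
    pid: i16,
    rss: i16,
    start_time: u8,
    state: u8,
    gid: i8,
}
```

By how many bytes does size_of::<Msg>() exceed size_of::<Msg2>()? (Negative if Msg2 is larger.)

4

0..2  pid  (2B, 2-aligned)
2..4  -- padding (2B)
4..8  cpu  (4B, 4-aligned)
8..60  lock  (52B, 4-aligned)
60..61  start_time  (1B, 1-aligned)
61..62  state  (1B, 1-aligned)
62..64  -- padding (2B)
64..68  uid  (4B, 4-aligned)
68..72  refcount  (4B, 4-aligned)
72..73  gid  (1B, 1-aligned)
73..74  -- padding (1B)
74..76  rss  (2B, 2-aligned)
sizeof = 76, alignof = 4
— Msg2 —
0..52  lock  (52B, 4-aligned)
52..56  cpu  (4B, 4-aligned)
56..60  uid  (4B, 4-aligned)
60..64  refcount  (4B, 4-aligned)
64..66  pid  (2B, 2-aligned)
66..68  rss  (2B, 2-aligned)
68..69  start_time  (1B, 1-aligned)
69..70  state  (1B, 1-aligned)
70..71  gid  (1B, 1-aligned)
71..72  -- tail padding (1B)
sizeof = 72, alignof = 4
76 − 72 = 4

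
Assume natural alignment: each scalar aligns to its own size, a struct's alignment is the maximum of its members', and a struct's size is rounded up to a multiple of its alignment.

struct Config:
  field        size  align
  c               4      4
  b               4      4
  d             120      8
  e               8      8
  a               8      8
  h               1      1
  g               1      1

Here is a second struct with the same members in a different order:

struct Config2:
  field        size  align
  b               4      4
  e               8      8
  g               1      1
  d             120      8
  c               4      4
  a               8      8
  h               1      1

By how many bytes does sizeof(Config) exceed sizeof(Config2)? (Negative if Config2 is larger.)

-16

c at 0 (size 4, align 4) → ends 4
b at 4 (size 4, align 4) → ends 8
d at 8 (size 120, align 8) → ends 128
e at 128 (size 8, align 8) → ends 136
a at 136 (size 8, align 8) → ends 144
h at 144 (size 1, align 1) → ends 145
g at 145 (size 1, align 1) → ends 146
tail pad 6 to reach multiple of 8
total 152 bytes, alignment 8
— Config2 —
b at 0 (size 4, align 4) → ends 4
pad 4 to align 8 for e
e at 8 (size 8, align 8) → ends 16
g at 16 (size 1, align 1) → ends 17
pad 7 to align 8 for d
d at 24 (size 120, align 8) → ends 144
c at 144 (size 4, align 4) → ends 148
pad 4 to align 8 for a
a at 152 (size 8, align 8) → ends 160
h at 160 (size 1, align 1) → ends 161
tail pad 7 to reach multiple of 8
total 168 bytes, alignment 8
152 − 168 = -16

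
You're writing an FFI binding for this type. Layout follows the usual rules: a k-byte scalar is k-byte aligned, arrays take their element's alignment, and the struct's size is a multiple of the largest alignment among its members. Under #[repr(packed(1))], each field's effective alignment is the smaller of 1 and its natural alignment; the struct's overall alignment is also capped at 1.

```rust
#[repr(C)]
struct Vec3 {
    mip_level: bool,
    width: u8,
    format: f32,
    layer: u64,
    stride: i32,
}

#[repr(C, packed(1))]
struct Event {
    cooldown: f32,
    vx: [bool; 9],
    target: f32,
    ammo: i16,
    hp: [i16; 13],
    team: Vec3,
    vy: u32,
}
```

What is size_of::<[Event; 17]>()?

Vec3: mip_level at 0 (size 1, align 1) → ends 1; width at 1 (size 1, align 1) → ends 2; pad 2 to align 4 for format; format at 4 (size 4, align 4) → ends 8; layer at 8 (size 8, align 8) → ends 16; stride at 16 (size 4, align 4) → ends 20; tail pad 4 to reach multiple of 8; total 24 bytes, alignment 8
cooldown at 0 (size 4, align 1) → ends 4
vx at 4 (size 9, align 1) → ends 13
target at 13 (size 4, align 1) → ends 17
ammo at 17 (size 2, align 1) → ends 19
hp at 19 (size 26, align 1) → ends 45
team at 45 (size 24, align 1) → ends 69
vy at 69 (size 4, align 1) → ends 73
total 73 bytes, alignment 1
array of 17: 17 × 73 = 1241

1241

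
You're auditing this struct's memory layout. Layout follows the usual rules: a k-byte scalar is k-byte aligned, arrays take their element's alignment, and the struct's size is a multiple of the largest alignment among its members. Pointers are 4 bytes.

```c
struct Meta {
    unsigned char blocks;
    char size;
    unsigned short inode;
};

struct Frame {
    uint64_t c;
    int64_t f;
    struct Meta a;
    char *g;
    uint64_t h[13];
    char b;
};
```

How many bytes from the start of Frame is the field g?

20

Meta: blocks at 0 (size 1, align 1) → ends 1; size at 1 (size 1, align 1) → ends 2; inode at 2 (size 2, align 2) → ends 4; total 4 bytes, alignment 2
c at 0 (size 8, align 8) → ends 8
f at 8 (size 8, align 8) → ends 16
a at 16 (size 4, align 2) → ends 20
g at 20 (size 4, align 4) → ends 24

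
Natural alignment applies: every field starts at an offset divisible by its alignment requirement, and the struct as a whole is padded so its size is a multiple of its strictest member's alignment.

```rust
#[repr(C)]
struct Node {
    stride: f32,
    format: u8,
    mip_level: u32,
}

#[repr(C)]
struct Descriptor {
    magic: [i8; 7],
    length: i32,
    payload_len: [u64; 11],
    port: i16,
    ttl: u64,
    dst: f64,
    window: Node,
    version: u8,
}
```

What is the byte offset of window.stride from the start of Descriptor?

128

Node: stride at 0 (size 4, align 4) → ends 4; format at 4 (size 1, align 1) → ends 5; pad 3 to align 4 for mip_level; mip_level at 8 (size 4, align 4) → ends 12; total 12 bytes, alignment 4
magic at 0 (size 7, align 1) → ends 7
pad 1 to align 4 for length
length at 8 (size 4, align 4) → ends 12
pad 4 to align 8 for payload_len
payload_len at 16 (size 88, align 8) → ends 104
port at 104 (size 2, align 2) → ends 106
pad 6 to align 8 for ttl
ttl at 112 (size 8, align 8) → ends 120
dst at 120 (size 8, align 8) → ends 128
window at 128 (size 12, align 4) → ends 140
within Node: stride at 0
128 + 0 = 128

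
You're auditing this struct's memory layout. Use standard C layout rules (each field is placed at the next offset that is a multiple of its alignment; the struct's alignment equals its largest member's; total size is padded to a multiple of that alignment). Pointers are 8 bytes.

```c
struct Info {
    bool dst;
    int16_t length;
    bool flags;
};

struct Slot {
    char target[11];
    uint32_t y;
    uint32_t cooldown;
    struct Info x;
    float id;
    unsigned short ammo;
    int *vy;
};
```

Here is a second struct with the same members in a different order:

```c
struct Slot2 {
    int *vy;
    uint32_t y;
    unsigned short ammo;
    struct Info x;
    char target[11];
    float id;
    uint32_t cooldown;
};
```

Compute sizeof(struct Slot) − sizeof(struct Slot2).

8

Info: @0: dst [1B, align 1] → 1; +1 pad (align 2); @2: length [2B, align 2] → 4; @4: flags [1B, align 1] → 5; +1 tail pad (align 2); size 6, align 2
@0: target [11B, align 1] → 11
+1 pad (align 4)
@12: y [4B, align 4] → 16
@16: cooldown [4B, align 4] → 20
@20: x [6B, align 2] → 26
+2 pad (align 4)
@28: id [4B, align 4] → 32
@32: ammo [2B, align 2] → 34
+6 pad (align 8)
@40: vy [8B, align 8] → 48
size 48, align 8
— Slot2 —
@0: vy [8B, align 8] → 8
@8: y [4B, align 4] → 12
@12: ammo [2B, align 2] → 14
@14: x [6B, align 2] → 20
@20: target [11B, align 1] → 31
+1 pad (align 4)
@32: id [4B, align 4] → 36
@36: cooldown [4B, align 4] → 40
size 40, align 8
48 − 40 = 8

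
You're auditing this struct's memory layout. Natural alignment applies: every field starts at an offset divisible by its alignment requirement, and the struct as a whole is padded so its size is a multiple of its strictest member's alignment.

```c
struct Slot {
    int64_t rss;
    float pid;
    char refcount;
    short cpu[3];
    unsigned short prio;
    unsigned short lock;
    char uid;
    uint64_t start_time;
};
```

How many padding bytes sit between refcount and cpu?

rss at 0 (size 8, align 8) → ends 8
pid at 8 (size 4, align 4) → ends 12
refcount at 12 (size 1, align 1) → ends 13
pad 1 to align 2 for cpu
cpu at 14 (size 6, align 2) → ends 20

1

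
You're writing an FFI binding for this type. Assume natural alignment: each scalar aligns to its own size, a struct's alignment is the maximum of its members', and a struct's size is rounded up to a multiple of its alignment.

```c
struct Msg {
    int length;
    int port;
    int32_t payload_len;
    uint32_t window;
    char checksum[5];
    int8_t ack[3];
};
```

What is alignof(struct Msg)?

member alignments: length=4, port=4, payload_len=4, window=4, checksum=1, ack=1
max = 4

4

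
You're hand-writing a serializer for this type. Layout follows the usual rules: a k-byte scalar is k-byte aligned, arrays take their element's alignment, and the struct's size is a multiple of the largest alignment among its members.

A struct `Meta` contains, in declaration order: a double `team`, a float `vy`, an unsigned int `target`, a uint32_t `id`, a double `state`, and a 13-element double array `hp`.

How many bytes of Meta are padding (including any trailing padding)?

0..8  team  (8B, 8-aligned)
8..12  vy  (4B, 4-aligned)
12..16  target  (4B, 4-aligned)
16..20  id  (4B, 4-aligned)
20..24  -- padding (4B)
24..32  state  (8B, 8-aligned)
32..136  hp  (104B, 8-aligned)
sizeof = 136, alignof = 8
data bytes 132, size 136 → padding 4

4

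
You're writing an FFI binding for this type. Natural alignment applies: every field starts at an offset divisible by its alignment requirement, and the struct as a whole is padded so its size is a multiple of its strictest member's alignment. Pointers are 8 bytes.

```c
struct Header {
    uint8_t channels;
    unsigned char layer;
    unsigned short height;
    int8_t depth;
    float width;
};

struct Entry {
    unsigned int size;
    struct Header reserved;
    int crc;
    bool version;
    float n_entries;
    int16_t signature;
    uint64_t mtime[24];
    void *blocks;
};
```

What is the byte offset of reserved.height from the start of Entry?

6

Header: channels at 0 (size 1, align 1) → ends 1; layer at 1 (size 1, align 1) → ends 2; height at 2 (size 2, align 2) → ends 4; depth at 4 (size 1, align 1) → ends 5; pad 3 to align 4 for width; width at 8 (size 4, align 4) → ends 12; total 12 bytes, alignment 4
size at 0 (size 4, align 4) → ends 4
reserved at 4 (size 12, align 4) → ends 16
within Header: height at 2
4 + 2 = 6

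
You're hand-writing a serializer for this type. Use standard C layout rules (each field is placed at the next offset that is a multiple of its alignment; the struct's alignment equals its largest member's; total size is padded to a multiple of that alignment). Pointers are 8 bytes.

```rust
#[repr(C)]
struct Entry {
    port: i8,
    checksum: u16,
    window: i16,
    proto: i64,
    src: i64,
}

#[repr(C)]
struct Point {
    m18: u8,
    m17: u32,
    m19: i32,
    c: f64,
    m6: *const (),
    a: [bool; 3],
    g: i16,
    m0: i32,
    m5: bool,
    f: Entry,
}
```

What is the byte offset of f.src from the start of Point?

Entry: @0: port [1B, align 1] → 1; +1 pad (align 2); @2: checksum [2B, align 2] → 4; @4: window [2B, align 2] → 6; +2 pad (align 8); @8: proto [8B, align 8] → 16; @16: src [8B, align 8] → 24; size 24, align 8
@0: m18 [1B, align 1] → 1
+3 pad (align 4)
@4: m17 [4B, align 4] → 8
@8: m19 [4B, align 4] → 12
+4 pad (align 8)
@16: c [8B, align 8] → 24
@24: m6 [8B, align 8] → 32
@32: a [3B, align 1] → 35
+1 pad (align 2)
@36: g [2B, align 2] → 38
+2 pad (align 4)
@40: m0 [4B, align 4] → 44
@44: m5 [1B, align 1] → 45
+3 pad (align 8)
@48: f [24B, align 8] → 72
within Entry: src at 16
48 + 16 = 64

64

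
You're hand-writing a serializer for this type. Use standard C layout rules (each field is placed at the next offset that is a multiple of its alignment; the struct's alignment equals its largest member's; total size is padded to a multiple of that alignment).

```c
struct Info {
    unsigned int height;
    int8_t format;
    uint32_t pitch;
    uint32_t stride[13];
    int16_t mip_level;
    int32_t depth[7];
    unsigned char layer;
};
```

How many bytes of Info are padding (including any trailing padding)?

8

0..4  height  (4B, 4-aligned)
4..5  format  (1B, 1-aligned)
5..8  -- padding (3B)
8..12  pitch  (4B, 4-aligned)
12..64  stride  (52B, 4-aligned)
64..66  mip_level  (2B, 2-aligned)
66..68  -- padding (2B)
68..96  depth  (28B, 4-aligned)
96..97  layer  (1B, 1-aligned)
97..100  -- tail padding (3B)
sizeof = 100, alignof = 4
data bytes 92, size 100 → padding 8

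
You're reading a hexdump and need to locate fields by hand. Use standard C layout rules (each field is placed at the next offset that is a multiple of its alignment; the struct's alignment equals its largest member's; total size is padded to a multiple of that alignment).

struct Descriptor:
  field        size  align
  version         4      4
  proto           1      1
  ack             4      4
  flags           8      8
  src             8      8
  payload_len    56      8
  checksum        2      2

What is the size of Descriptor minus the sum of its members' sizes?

13

0..4  version  (4B, 4-aligned)
4..5  proto  (1B, 1-aligned)
5..8  -- padding (3B)
8..12  ack  (4B, 4-aligned)
12..16  -- padding (4B)
16..24  flags  (8B, 8-aligned)
24..32  src  (8B, 8-aligned)
32..88  payload_len  (56B, 8-aligned)
88..90  checksum  (2B, 2-aligned)
90..96  -- tail padding (6B)
sizeof = 96, alignof = 8
data bytes 83, size 96 → padding 13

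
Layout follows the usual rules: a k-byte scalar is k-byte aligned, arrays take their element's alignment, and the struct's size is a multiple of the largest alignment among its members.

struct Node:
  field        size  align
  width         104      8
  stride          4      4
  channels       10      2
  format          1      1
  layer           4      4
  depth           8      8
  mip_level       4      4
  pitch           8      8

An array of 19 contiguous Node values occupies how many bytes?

@0: width [104B, align 8] → 104
@104: stride [4B, align 4] → 108
@108: channels [10B, align 2] → 118
@118: format [1B, align 1] → 119
+1 pad (align 4)
@120: layer [4B, align 4] → 124
+4 pad (align 8)
@128: depth [8B, align 8] → 136
@136: mip_level [4B, align 4] → 140
+4 pad (align 8)
@144: pitch [8B, align 8] → 152
size 152, align 8
array of 19: 19 × 152 = 2888

2888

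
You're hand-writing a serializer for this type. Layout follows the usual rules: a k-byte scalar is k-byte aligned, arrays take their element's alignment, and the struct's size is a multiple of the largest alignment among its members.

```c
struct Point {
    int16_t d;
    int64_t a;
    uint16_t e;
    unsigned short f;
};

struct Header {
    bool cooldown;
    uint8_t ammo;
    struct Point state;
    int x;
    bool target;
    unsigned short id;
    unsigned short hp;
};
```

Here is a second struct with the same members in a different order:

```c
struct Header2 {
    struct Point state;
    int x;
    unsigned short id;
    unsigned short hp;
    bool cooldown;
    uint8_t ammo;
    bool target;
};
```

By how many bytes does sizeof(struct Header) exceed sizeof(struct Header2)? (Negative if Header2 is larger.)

Point: d at 0 (size 2, align 2) → ends 2; pad 6 to align 8 for a; a at 8 (size 8, align 8) → ends 16; e at 16 (size 2, align 2) → ends 18; f at 18 (size 2, align 2) → ends 20; tail pad 4 to reach multiple of 8; total 24 bytes, alignment 8
cooldown at 0 (size 1, align 1) → ends 1
ammo at 1 (size 1, align 1) → ends 2
pad 6 to align 8 for state
state at 8 (size 24, align 8) → ends 32
x at 32 (size 4, align 4) → ends 36
target at 36 (size 1, align 1) → ends 37
pad 1 to align 2 for id
id at 38 (size 2, align 2) → ends 40
hp at 40 (size 2, align 2) → ends 42
tail pad 6 to reach multiple of 8
total 48 bytes, alignment 8
— Header2 —
state at 0 (size 24, align 8) → ends 24
x at 24 (size 4, align 4) → ends 28
id at 28 (size 2, align 2) → ends 30
hp at 30 (size 2, align 2) → ends 32
cooldown at 32 (size 1, align 1) → ends 33
ammo at 33 (size 1, align 1) → ends 34
target at 34 (size 1, align 1) → ends 35
tail pad 5 to reach multiple of 8
total 40 bytes, alignment 8
48 − 40 = 8

8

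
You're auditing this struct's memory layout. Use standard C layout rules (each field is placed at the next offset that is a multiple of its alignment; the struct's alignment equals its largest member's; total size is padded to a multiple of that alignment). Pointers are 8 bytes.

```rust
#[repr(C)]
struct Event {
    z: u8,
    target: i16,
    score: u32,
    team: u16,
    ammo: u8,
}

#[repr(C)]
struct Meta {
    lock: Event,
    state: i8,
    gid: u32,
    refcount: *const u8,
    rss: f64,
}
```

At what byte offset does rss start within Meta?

32

Event: 0..1  z  (1B, 1-aligned); 1..2  -- padding (1B); 2..4  target  (2B, 2-aligned); 4..8  score  (4B, 4-aligned); 8..10  team  (2B, 2-aligned); 10..11  ammo  (1B, 1-aligned); 11..12  -- tail padding (1B); sizeof = 12, alignof = 4
0..12  lock  (12B, 4-aligned)
12..13  state  (1B, 1-aligned)
13..16  -- padding (3B)
16..20  gid  (4B, 4-aligned)
20..24  -- padding (4B)
24..32  refcount  (8B, 8-aligned)
32..40  rss  (8B, 8-aligned)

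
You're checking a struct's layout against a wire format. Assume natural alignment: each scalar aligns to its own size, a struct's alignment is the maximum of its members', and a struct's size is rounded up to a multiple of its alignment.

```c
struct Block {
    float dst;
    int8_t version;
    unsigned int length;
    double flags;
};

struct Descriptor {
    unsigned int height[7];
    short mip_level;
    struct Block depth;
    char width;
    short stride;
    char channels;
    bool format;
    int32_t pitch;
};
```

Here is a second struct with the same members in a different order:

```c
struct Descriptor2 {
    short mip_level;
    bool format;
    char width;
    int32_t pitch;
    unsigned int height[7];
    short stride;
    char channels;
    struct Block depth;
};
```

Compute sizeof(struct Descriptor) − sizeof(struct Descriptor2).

8

Block: dst at 0 (size 4, align 4) → ends 4; version at 4 (size 1, align 1) → ends 5; pad 3 to align 4 for length; length at 8 (size 4, align 4) → ends 12; pad 4 to align 8 for flags; flags at 16 (size 8, align 8) → ends 24; total 24 bytes, alignment 8
height at 0 (size 28, align 4) → ends 28
mip_level at 28 (size 2, align 2) → ends 30
pad 2 to align 8 for depth
depth at 32 (size 24, align 8) → ends 56
width at 56 (size 1, align 1) → ends 57
pad 1 to align 2 for stride
stride at 58 (size 2, align 2) → ends 60
channels at 60 (size 1, align 1) → ends 61
format at 61 (size 1, align 1) → ends 62
pad 2 to align 4 for pitch
pitch at 64 (size 4, align 4) → ends 68
tail pad 4 to reach multiple of 8
total 72 bytes, alignment 8
— Descriptor2 —
mip_level at 0 (size 2, align 2) → ends 2
format at 2 (size 1, align 1) → ends 3
width at 3 (size 1, align 1) → ends 4
pitch at 4 (size 4, align 4) → ends 8
height at 8 (size 28, align 4) → ends 36
stride at 36 (size 2, align 2) → ends 38
channels at 38 (size 1, align 1) → ends 39
pad 1 to align 8 for depth
depth at 40 (size 24, align 8) → ends 64
total 64 bytes, alignment 8
72 − 64 = 8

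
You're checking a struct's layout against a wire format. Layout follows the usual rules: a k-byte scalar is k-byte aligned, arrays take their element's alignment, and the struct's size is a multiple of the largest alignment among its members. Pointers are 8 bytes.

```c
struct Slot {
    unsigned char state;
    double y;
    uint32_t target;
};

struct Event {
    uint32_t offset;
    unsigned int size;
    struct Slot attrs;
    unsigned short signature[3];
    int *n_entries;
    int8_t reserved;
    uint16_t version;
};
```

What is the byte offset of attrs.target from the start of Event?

24

Slot: state at 0 (size 1, align 1) → ends 1; pad 7 to align 8 for y; y at 8 (size 8, align 8) → ends 16; target at 16 (size 4, align 4) → ends 20; tail pad 4 to reach multiple of 8; total 24 bytes, alignment 8
offset at 0 (size 4, align 4) → ends 4
size at 4 (size 4, align 4) → ends 8
attrs at 8 (size 24, align 8) → ends 32
within Slot: target at 16
8 + 16 = 24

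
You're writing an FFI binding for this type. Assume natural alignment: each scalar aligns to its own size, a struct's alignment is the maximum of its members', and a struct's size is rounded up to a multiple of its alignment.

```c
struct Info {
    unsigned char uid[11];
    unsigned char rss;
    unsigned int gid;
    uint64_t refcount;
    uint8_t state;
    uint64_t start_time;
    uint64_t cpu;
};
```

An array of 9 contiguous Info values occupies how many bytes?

432

@0: uid [11B, align 1] → 11
@11: rss [1B, align 1] → 12
@12: gid [4B, align 4] → 16
@16: refcount [8B, align 8] → 24
@24: state [1B, align 1] → 25
+7 pad (align 8)
@32: start_time [8B, align 8] → 40
@40: cpu [8B, align 8] → 48
size 48, align 8
array of 9: 9 × 48 = 432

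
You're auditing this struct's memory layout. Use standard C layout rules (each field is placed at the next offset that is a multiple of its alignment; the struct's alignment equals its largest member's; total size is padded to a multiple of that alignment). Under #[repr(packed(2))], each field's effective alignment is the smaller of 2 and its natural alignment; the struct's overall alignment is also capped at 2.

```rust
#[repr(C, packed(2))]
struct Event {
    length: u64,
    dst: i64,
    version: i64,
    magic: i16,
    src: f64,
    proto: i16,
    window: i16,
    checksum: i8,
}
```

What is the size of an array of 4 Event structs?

length at 0 (size 8, align 2) → ends 8
dst at 8 (size 8, align 2) → ends 16
version at 16 (size 8, align 2) → ends 24
magic at 24 (size 2, align 2) → ends 26
src at 26 (size 8, align 2) → ends 34
proto at 34 (size 2, align 2) → ends 36
window at 36 (size 2, align 2) → ends 38
checksum at 38 (size 1, align 1) → ends 39
tail pad 1 to reach multiple of 2
total 40 bytes, alignment 2
array of 4: 4 × 40 = 160

160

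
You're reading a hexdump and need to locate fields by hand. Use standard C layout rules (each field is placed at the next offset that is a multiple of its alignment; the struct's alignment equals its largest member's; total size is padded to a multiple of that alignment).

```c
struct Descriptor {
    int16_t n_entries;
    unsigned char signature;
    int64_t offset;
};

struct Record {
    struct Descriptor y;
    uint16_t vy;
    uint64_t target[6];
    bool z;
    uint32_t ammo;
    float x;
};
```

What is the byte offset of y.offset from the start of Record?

Descriptor: @0: n_entries [2B, align 2] → 2; @2: signature [1B, align 1] → 3; +5 pad (align 8); @8: offset [8B, align 8] → 16; size 16, align 8
@0: y [16B, align 8] → 16
within Descriptor: offset at 8
0 + 8 = 8

8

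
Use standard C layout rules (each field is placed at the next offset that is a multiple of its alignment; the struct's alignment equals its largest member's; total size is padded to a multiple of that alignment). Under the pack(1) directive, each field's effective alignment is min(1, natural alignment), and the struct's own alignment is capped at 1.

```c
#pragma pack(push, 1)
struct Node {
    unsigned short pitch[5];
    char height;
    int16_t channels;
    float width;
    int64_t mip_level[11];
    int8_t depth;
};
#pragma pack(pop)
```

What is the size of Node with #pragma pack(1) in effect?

106

pitch at 0 (size 10, align 1) → ends 10
height at 10 (size 1, align 1) → ends 11
channels at 11 (size 2, align 1) → ends 13
width at 13 (size 4, align 1) → ends 17
mip_level at 17 (size 88, align 1) → ends 105
depth at 105 (size 1, align 1) → ends 106
total 106 bytes, alignment 1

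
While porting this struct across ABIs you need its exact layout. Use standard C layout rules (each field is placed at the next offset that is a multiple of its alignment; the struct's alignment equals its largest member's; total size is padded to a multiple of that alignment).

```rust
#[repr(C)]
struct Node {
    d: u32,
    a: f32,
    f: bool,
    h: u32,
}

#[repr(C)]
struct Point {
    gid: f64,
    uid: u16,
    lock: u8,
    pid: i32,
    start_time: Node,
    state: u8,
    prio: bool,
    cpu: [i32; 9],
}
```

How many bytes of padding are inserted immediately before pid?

Node: @0: d [4B, align 4] → 4; @4: a [4B, align 4] → 8; @8: f [1B, align 1] → 9; +3 pad (align 4); @12: h [4B, align 4] → 16; size 16, align 4
@0: gid [8B, align 8] → 8
@8: uid [2B, align 2] → 10
@10: lock [1B, align 1] → 11
+1 pad (align 4)
@12: pid [4B, align 4] → 16

1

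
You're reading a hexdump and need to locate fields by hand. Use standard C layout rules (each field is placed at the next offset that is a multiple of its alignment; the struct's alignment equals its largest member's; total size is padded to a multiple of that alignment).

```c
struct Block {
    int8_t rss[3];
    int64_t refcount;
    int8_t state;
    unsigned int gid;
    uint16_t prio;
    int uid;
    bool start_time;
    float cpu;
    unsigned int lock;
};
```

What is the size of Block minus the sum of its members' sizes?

0..3  rss  (3B, 1-aligned)
3..8  -- padding (5B)
8..16  refcount  (8B, 8-aligned)
16..17  state  (1B, 1-aligned)
17..20  -- padding (3B)
20..24  gid  (4B, 4-aligned)
24..26  prio  (2B, 2-aligned)
26..28  -- padding (2B)
28..32  uid  (4B, 4-aligned)
32..33  start_time  (1B, 1-aligned)
33..36  -- padding (3B)
36..40  cpu  (4B, 4-aligned)
40..44  lock  (4B, 4-aligned)
44..48  -- tail padding (4B)
sizeof = 48, alignof = 8
data bytes 31, size 48 → padding 17

17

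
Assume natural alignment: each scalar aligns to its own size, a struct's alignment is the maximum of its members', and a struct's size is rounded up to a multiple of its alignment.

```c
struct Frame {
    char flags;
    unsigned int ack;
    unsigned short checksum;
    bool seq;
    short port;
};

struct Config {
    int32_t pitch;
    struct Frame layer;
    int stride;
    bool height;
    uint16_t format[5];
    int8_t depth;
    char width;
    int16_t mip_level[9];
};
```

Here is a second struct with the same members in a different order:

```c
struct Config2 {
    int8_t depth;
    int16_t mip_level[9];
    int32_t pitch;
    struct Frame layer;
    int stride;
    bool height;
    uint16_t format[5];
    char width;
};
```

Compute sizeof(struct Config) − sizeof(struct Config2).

Frame: flags at 0 (size 1, align 1) → ends 1; pad 3 to align 4 for ack; ack at 4 (size 4, align 4) → ends 8; checksum at 8 (size 2, align 2) → ends 10; seq at 10 (size 1, align 1) → ends 11; pad 1 to align 2 for port; port at 12 (size 2, align 2) → ends 14; tail pad 2 to reach multiple of 4; total 16 bytes, alignment 4
pitch at 0 (size 4, align 4) → ends 4
layer at 4 (size 16, align 4) → ends 20
stride at 20 (size 4, align 4) → ends 24
height at 24 (size 1, align 1) → ends 25
pad 1 to align 2 for format
format at 26 (size 10, align 2) → ends 36
depth at 36 (size 1, align 1) → ends 37
width at 37 (size 1, align 1) → ends 38
mip_level at 38 (size 18, align 2) → ends 56
total 56 bytes, alignment 4
— Config2 —
depth at 0 (size 1, align 1) → ends 1
pad 1 to align 2 for mip_level
mip_level at 2 (size 18, align 2) → ends 20
pitch at 20 (size 4, align 4) → ends 24
layer at 24 (size 16, align 4) → ends 40
stride at 40 (size 4, align 4) → ends 44
height at 44 (size 1, align 1) → ends 45
pad 1 to align 2 for format
format at 46 (size 10, align 2) → ends 56
width at 56 (size 1, align 1) → ends 57
tail pad 3 to reach multiple of 4
total 60 bytes, alignment 4
56 − 60 = -4

-4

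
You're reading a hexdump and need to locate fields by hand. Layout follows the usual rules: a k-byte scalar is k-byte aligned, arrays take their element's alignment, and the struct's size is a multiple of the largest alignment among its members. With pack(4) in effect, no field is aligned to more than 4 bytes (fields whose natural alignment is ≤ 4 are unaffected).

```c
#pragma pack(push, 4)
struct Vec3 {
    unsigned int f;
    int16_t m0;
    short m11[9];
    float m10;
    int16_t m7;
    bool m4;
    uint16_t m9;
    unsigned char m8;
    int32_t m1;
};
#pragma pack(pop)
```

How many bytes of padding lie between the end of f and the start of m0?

0

@0: f [4B, align 4] → 4
@4: m0 [2B, align 2] → 6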